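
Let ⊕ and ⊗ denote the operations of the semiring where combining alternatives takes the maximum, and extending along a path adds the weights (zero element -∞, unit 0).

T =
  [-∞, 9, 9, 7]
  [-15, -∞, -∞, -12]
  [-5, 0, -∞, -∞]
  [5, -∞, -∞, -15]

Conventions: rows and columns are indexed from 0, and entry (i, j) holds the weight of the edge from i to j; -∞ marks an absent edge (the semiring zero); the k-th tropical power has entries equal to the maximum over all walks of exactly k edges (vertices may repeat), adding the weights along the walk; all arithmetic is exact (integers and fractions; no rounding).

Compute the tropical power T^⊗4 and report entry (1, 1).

T^⊗2:
  [12, 9, -∞, -3]
  [-7, -6, -6, -8]
  [-15, 4, 4, 2]
  [-10, 14, 14, 12]
T^⊗3:
  [2, 21, 21, 19]
  [-3, 2, 2, 0]
  [7, 4, -6, -8]
  [17, 14, -1, 2]
T^⊗4:
  [24, 21, 11, 9]
  [5, 6, 6, 4]
  [-3, 16, 16, 14]
  [7, 26, 26, 24]
Key observation: the optimum is the walk 1->0->3->0->1, with weight (-15) + 7 + 5 + 9 = 6.
Optimal value attained by: walk 1->0->3->0->1.
Answer: (T^⊗4)[1][1] = 6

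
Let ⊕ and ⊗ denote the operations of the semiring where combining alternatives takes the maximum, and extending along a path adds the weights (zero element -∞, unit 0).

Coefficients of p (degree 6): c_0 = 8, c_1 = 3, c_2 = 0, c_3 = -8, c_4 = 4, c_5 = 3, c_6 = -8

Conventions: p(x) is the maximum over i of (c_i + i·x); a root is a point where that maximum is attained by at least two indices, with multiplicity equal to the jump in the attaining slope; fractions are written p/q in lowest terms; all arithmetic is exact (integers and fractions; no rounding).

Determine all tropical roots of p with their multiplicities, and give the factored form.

hull edge (i=0, c=8) to (i=5, c=3): slope -1, span 5
hull edge (i=5, c=3) to (i=6, c=-8): slope -11, span 1
Factored form: p(x) = -8 ⊗ (x ⊕ 1) ⊗ (x ⊕ 1) ⊗ (x ⊕ 1) ⊗ (x ⊕ 1) ⊗ (x ⊕ 1) ⊗ (x ⊕ 11)
Answer: roots = 1 (mult 5), 11 (mult 1)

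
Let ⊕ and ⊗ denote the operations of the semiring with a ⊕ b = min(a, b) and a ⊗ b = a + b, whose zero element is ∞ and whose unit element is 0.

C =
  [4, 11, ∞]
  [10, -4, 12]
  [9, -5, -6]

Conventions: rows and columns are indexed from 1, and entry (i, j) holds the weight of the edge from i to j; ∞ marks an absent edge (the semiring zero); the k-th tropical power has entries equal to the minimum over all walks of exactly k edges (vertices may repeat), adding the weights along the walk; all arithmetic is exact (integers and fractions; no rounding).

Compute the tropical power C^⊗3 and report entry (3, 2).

C^⊗2:
  [8, 7, 23]
  [6, -8, 6]
  [3, -11, -12]
C^⊗3:
  [12, 3, 17]
  [2, -12, 0]
  [-3, -17, -18]
Key observation: the optimum is the walk 3->3->3->2, with weight (-6) + (-6) + (-5) = -17.
Optimal value attained by: walk 3->3->3->2.
Answer: (C^⊗3)[3][2] = -17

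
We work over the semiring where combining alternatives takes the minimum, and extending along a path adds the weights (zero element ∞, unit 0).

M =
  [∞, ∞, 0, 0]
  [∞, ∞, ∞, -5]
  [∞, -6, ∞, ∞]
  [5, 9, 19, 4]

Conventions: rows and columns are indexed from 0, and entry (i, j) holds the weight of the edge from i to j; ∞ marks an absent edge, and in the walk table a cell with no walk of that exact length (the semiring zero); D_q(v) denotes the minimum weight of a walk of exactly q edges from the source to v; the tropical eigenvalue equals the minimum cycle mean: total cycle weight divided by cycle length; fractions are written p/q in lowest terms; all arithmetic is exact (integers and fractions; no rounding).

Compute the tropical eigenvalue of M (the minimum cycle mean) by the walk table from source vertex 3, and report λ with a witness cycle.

q=0: [∞, ∞, ∞, 0]
q=1: [5, 9, 19, 4]
q=2: [9, 13, 5, 4]
q=3: [9, -1, 9, 8]
q=4: [13, 3, 9, -6]
Optimal cycle mean attained by: cycle 0->2->1->3->0, total 0 + (-6) + (-5) + 5, length 4.
Answer: λ = -3/2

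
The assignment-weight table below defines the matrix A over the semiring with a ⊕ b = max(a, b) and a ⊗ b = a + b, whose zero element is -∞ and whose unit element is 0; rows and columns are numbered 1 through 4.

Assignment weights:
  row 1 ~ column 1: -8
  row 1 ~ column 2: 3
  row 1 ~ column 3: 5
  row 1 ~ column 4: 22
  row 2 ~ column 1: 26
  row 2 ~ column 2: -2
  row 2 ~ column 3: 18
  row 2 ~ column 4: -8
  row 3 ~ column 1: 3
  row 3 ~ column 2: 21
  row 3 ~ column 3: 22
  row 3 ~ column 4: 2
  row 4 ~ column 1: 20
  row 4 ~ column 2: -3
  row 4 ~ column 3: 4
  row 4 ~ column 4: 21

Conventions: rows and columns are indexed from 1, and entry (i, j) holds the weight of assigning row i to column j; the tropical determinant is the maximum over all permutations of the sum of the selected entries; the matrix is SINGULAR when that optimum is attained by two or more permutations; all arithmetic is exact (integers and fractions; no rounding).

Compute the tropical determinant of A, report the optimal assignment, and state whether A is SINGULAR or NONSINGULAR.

σ = (1, 2, 3, 4): (-8) + (-2) + 22 + 21 = 33
σ = (1, 2, 4, 3): (-8) + (-2) + 2 + 4 = -4
σ = (1, 3, 2, 4): (-8) + 18 + 21 + 21 = 52
σ = (1, 3, 4, 2): (-8) + 18 + 2 + (-3) = 9
σ = (1, 4, 2, 3): (-8) + (-8) + 21 + 4 = 9
σ = (1, 4, 3, 2): (-8) + (-8) + 22 + (-3) = 3
σ = (2, 1, 3, 4): 3 + 26 + 22 + 21 = 72
σ = (2, 1, 4, 3): 3 + 26 + 2 + 4 = 35
σ = (2, 3, 1, 4): 3 + 18 + 3 + 21 = 45
σ = (2, 3, 4, 1): 3 + 18 + 2 + 20 = 43
σ = (2, 4, 1, 3): 3 + (-8) + 3 + 4 = 2
σ = (2, 4, 3, 1): 3 + (-8) + 22 + 20 = 37
σ = (3, 1, 2, 4): 5 + 26 + 21 + 21 = 73
σ = (3, 1, 4, 2): 5 + 26 + 2 + (-3) = 30
σ = (3, 2, 1, 4): 5 + (-2) + 3 + 21 = 27
σ = (3, 2, 4, 1): 5 + (-2) + 2 + 20 = 25
σ = (3, 4, 1, 2): 5 + (-8) + 3 + (-3) = -3
σ = (3, 4, 2, 1): 5 + (-8) + 21 + 20 = 38
σ = (4, 1, 2, 3): 22 + 26 + 21 + 4 = 73
σ = (4, 1, 3, 2): 22 + 26 + 22 + (-3) = 67
σ = (4, 2, 1, 3): 22 + (-2) + 3 + 4 = 27
σ = (4, 2, 3, 1): 22 + (-2) + 22 + 20 = 62
σ = (4, 3, 1, 2): 22 + 18 + 3 + (-3) = 40
σ = (4, 3, 2, 1): 22 + 18 + 21 + 20 = 81
Optimal value attained by: σ = (4, 3, 2, 1).
Answer: det⊕(A) = 81; verdict: NONSINGULAR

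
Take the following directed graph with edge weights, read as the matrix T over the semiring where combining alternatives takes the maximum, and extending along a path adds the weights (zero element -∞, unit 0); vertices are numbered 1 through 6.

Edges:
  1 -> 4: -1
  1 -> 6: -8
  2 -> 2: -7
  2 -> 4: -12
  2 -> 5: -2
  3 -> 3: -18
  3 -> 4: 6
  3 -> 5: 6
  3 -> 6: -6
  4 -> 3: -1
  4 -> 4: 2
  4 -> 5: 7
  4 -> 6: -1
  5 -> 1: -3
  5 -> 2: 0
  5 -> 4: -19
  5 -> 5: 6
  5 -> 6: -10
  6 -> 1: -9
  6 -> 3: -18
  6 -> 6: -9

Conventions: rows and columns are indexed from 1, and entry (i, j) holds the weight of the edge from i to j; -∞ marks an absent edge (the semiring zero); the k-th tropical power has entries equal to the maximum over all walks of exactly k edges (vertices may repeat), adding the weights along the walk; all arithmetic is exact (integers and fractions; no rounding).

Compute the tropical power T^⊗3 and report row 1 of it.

T^⊗2:
  [-17, -∞, -2, 1, 6, -2]
  [-5, -2, -13, -10, 4, -12]
  [3, 6, 5, 8, 13, 5]
  [4, 7, 1, 5, 13, 1]
  [3, 6, -20, -4, 12, -4]
  [-18, -∞, -27, -10, -12, -17]
T^⊗3:
  [3, 6, 0, 4, 12, 0]
  [1, 4, -11, -6, 10, -6]
  [10, 13, 7, 11, 19, 7]
  [10, 13, 4, 7, 19, 4]
  [9, 12, -5, 2, 18, 2]
  [-15, -12, -11, -8, -3, -11]
Answer: row 1 of T^⊗3 = [3, 6, 0, 4, 12, 0]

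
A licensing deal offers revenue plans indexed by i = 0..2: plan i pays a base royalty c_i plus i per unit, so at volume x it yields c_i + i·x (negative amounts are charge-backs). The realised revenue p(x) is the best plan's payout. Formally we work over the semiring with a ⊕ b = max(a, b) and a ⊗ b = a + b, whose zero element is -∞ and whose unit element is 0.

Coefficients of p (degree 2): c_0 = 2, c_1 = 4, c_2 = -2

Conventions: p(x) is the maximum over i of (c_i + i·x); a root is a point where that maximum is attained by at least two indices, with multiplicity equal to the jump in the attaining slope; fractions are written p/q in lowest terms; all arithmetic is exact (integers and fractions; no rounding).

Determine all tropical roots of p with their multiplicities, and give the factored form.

hull edge (i=0, c=2) to (i=1, c=4): slope 2, span 1
hull edge (i=1, c=4) to (i=2, c=-2): slope -6, span 1
Factored form: p(x) = -2 ⊗ (x ⊕ (-2)) ⊗ (x ⊕ 6)
Answer: roots = -2 (mult 1), 6 (mult 1)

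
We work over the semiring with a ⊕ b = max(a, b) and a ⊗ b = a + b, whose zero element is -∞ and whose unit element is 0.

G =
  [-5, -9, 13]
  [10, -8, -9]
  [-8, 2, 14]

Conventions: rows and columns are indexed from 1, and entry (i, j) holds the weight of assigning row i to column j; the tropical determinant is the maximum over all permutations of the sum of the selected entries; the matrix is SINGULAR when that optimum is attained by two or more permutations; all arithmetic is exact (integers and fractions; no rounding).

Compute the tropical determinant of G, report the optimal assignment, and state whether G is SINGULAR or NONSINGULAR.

σ = (1, 2, 3): (-5) + (-8) + 14 = 1
σ = (1, 3, 2): (-5) + (-9) + 2 = -12
σ = (2, 1, 3): (-9) + 10 + 14 = 15
σ = (2, 3, 1): (-9) + (-9) + (-8) = -26
σ = (3, 1, 2): 13 + 10 + 2 = 25
σ = (3, 2, 1): 13 + (-8) + (-8) = -3
Optimal value attained by: σ = (3, 1, 2).
Answer: det⊕(G) = 25; verdict: NONSINGULAR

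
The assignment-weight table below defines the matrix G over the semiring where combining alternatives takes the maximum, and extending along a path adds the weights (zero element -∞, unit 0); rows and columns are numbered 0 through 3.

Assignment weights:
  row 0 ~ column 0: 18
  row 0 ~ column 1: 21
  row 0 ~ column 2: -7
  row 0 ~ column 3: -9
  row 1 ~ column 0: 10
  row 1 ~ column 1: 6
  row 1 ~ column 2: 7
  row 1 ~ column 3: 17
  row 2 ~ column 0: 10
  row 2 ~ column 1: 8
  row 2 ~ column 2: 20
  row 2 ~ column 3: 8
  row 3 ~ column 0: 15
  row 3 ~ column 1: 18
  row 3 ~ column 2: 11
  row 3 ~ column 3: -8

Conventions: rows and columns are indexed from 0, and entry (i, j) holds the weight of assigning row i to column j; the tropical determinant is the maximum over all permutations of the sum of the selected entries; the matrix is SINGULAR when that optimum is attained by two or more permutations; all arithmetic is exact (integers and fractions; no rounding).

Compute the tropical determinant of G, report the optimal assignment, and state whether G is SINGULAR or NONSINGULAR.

σ = (0, 1, 2, 3): 18 + 6 + 20 + (-8) = 36
σ = (0, 1, 3, 2): 18 + 6 + 8 + 11 = 43
σ = (0, 2, 1, 3): 18 + 7 + 8 + (-8) = 25
σ = (0, 2, 3, 1): 18 + 7 + 8 + 18 = 51
σ = (0, 3, 1, 2): 18 + 17 + 8 + 11 = 54
σ = (0, 3, 2, 1): 18 + 17 + 20 + 18 = 73
σ = (1, 0, 2, 3): 21 + 10 + 20 + (-8) = 43
σ = (1, 0, 3, 2): 21 + 10 + 8 + 11 = 50
σ = (1, 2, 0, 3): 21 + 7 + 10 + (-8) = 30
σ = (1, 2, 3, 0): 21 + 7 + 8 + 15 = 51
σ = (1, 3, 0, 2): 21 + 17 + 10 + 11 = 59
σ = (1, 3, 2, 0): 21 + 17 + 20 + 15 = 73
σ = (2, 0, 1, 3): (-7) + 10 + 8 + (-8) = 3
σ = (2, 0, 3, 1): (-7) + 10 + 8 + 18 = 29
σ = (2, 1, 0, 3): (-7) + 6 + 10 + (-8) = 1
σ = (2, 1, 3, 0): (-7) + 6 + 8 + 15 = 22
σ = (2, 3, 0, 1): (-7) + 17 + 10 + 18 = 38
σ = (2, 3, 1, 0): (-7) + 17 + 8 + 15 = 33
σ = (3, 0, 1, 2): (-9) + 10 + 8 + 11 = 20
σ = (3, 0, 2, 1): (-9) + 10 + 20 + 18 = 39
σ = (3, 1, 0, 2): (-9) + 6 + 10 + 11 = 18
σ = (3, 1, 2, 0): (-9) + 6 + 20 + 15 = 32
σ = (3, 2, 0, 1): (-9) + 7 + 10 + 18 = 26
σ = (3, 2, 1, 0): (-9) + 7 + 8 + 15 = 21
Optimal value attained by: σ = (0, 3, 2, 1).
Answer: det⊕(G) = 73; verdict: SINGULAR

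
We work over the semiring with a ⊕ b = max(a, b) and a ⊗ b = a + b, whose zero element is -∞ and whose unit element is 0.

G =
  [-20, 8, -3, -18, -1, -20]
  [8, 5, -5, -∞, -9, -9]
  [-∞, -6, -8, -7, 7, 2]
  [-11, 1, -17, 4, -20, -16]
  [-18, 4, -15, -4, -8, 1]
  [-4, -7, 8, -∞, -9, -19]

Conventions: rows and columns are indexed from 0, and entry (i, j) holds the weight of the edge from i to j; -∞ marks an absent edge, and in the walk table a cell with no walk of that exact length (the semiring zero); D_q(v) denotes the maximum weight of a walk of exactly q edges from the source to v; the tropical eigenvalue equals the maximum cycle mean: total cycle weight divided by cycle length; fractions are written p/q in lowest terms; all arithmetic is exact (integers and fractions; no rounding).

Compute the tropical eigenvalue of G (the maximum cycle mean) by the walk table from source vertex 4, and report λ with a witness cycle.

q=0: [-∞, -∞, -∞, -∞, 0, -∞]
q=1: [-18, 4, -15, -4, -8, 1]
q=2: [12, 9, 9, 0, -5, -5]
q=3: [17, 20, 9, 4, 16, 11]
q=4: [28, 25, 19, 12, 16, 17]
q=5: [33, 36, 25, 16, 27, 21]
q=6: [44, 41, 31, 23, 32, 28]
Optimal cycle mean attained by: cycle 0->1->0, total 8 + 8, length 2.
Answer: λ = 8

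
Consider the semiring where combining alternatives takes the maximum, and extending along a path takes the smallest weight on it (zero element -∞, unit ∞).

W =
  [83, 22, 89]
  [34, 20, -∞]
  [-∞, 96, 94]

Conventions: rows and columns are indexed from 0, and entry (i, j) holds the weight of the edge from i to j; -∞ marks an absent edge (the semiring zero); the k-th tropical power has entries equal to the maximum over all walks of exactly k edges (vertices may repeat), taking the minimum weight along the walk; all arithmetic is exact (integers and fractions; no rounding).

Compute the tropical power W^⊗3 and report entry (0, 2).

W^⊗2:
  [83, 89, 89]
  [34, 22, 34]
  [34, 94, 94]
W^⊗3:
  [83, 89, 89]
  [34, 34, 34]
  [34, 94, 94]
Key observation: the optimum is the walk 0->2->2->2, with weight 89 min 94 min 94 = 89.
Optimal value attained by: walk 0->2->2->2.
Answer: (W^⊗3)[0][2] = 89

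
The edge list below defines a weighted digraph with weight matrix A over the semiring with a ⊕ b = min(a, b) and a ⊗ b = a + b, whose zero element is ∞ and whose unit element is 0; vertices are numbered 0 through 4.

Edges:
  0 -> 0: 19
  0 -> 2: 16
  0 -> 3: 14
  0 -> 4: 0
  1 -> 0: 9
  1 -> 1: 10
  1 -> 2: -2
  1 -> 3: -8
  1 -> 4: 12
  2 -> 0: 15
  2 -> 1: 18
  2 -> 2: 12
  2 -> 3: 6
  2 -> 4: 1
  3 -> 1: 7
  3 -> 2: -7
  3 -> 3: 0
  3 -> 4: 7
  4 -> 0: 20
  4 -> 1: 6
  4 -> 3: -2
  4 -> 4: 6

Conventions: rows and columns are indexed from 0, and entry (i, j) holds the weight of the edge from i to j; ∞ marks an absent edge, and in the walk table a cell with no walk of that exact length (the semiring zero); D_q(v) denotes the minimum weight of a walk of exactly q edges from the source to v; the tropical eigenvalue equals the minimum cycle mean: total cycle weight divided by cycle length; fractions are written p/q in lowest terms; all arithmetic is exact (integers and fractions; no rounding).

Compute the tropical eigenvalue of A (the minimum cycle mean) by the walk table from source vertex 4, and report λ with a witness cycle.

q=0: [∞, ∞, ∞, ∞, 0]
q=1: [20, 6, ∞, -2, 6]
q=2: [15, 5, -9, -2, 5]
q=3: [6, 5, -9, -3, -8]
q=4: [6, -2, -10, -10, -8]
q=5: [5, -3, -17, -10, -9]
Optimal cycle mean attained by: cycle 2->4->3->2, total 1 + (-2) + (-7), length 3.
Answer: λ = -8/3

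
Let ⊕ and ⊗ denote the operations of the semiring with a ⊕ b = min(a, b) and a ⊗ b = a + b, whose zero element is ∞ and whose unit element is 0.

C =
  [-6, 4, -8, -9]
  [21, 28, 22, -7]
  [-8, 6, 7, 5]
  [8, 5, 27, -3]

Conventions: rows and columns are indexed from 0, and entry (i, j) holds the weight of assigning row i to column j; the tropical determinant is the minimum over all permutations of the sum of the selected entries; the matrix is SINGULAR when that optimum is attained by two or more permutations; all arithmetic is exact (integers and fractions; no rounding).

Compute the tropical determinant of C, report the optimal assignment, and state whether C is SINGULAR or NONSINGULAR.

σ = (0, 1, 2, 3): (-6) + 28 + 7 + (-3) = 26
σ = (0, 1, 3, 2): (-6) + 28 + 5 + 27 = 54
σ = (0, 2, 1, 3): (-6) + 22 + 6 + (-3) = 19
σ = (0, 2, 3, 1): (-6) + 22 + 5 + 5 = 26
σ = (0, 3, 1, 2): (-6) + (-7) + 6 + 27 = 20
σ = (0, 3, 2, 1): (-6) + (-7) + 7 + 5 = -1
σ = (1, 0, 2, 3): 4 + 21 + 7 + (-3) = 29
σ = (1, 0, 3, 2): 4 + 21 + 5 + 27 = 57
σ = (1, 2, 0, 3): 4 + 22 + (-8) + (-3) = 15
σ = (1, 2, 3, 0): 4 + 22 + 5 + 8 = 39
σ = (1, 3, 0, 2): 4 + (-7) + (-8) + 27 = 16
σ = (1, 3, 2, 0): 4 + (-7) + 7 + 8 = 12
σ = (2, 0, 1, 3): (-8) + 21 + 6 + (-3) = 16
σ = (2, 0, 3, 1): (-8) + 21 + 5 + 5 = 23
σ = (2, 1, 0, 3): (-8) + 28 + (-8) + (-3) = 9
σ = (2, 1, 3, 0): (-8) + 28 + 5 + 8 = 33
σ = (2, 3, 0, 1): (-8) + (-7) + (-8) + 5 = -18
σ = (2, 3, 1, 0): (-8) + (-7) + 6 + 8 = -1
σ = (3, 0, 1, 2): (-9) + 21 + 6 + 27 = 45
σ = (3, 0, 2, 1): (-9) + 21 + 7 + 5 = 24
σ = (3, 1, 0, 2): (-9) + 28 + (-8) + 27 = 38
σ = (3, 1, 2, 0): (-9) + 28 + 7 + 8 = 34
σ = (3, 2, 0, 1): (-9) + 22 + (-8) + 5 = 10
σ = (3, 2, 1, 0): (-9) + 22 + 6 + 8 = 27
Optimal value attained by: σ = (2, 3, 0, 1).
Answer: det⊕(C) = -18; verdict: NONSINGULAR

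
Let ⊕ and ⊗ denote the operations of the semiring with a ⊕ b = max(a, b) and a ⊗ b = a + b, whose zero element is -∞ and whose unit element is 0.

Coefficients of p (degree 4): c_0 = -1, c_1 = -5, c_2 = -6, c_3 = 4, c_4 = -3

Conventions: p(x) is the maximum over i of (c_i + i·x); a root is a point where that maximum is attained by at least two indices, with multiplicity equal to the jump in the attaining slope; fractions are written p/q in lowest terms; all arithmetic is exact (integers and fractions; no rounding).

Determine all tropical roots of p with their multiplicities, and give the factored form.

hull edge (i=0, c=-1) to (i=3, c=4): slope 5/3, span 3
hull edge (i=3, c=4) to (i=4, c=-3): slope -7, span 1
Factored form: p(x) = -3 ⊗ (x ⊕ (-5/3)) ⊗ (x ⊕ (-5/3)) ⊗ (x ⊕ (-5/3)) ⊗ (x ⊕ 7)
Answer: roots = -5/3 (mult 3), 7 (mult 1)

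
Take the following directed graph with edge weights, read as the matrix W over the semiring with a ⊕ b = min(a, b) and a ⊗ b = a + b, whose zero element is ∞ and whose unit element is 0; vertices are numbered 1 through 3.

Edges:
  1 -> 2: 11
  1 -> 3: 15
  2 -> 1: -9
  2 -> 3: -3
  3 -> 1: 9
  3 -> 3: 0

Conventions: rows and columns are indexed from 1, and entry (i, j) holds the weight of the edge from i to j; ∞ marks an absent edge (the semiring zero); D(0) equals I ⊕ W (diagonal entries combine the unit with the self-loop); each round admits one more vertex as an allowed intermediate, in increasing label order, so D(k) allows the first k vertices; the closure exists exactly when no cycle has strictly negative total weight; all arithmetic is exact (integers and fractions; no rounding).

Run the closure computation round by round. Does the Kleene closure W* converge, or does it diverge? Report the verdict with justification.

D(0):
  [0, 11, 15]
  [-9, 0, -3]
  [9, ∞, 0]
D(1):
  [0, 11, 15]
  [-9, 0, -3]
  [9, 20, 0]
D(2):
  [0, 11, 8]
  [-9, 0, -3]
  [9, 20, 0]
D(3):
  [0, 11, 8]
  [-9, 0, -3]
  [9, 20, 0]
Key observation: every diagonal entry stays at the unit through all rounds, so no improving cycle exists.
Answer: CONVERGES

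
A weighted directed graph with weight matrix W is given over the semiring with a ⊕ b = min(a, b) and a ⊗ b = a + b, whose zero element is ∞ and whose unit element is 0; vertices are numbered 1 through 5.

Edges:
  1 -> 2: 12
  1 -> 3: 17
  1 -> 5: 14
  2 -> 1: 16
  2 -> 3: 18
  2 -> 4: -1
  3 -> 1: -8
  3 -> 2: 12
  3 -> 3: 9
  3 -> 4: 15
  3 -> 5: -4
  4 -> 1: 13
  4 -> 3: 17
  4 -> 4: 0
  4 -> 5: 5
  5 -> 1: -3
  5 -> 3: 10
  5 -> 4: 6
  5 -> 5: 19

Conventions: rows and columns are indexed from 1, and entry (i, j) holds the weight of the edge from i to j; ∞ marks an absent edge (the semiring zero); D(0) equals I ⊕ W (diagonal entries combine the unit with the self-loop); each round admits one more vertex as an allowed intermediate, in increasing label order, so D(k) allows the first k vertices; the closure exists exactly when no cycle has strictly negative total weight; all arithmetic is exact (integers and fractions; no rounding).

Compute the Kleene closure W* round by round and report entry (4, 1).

D(0):
  [0, 12, 17, ∞, 14]
  [16, 0, 18, -1, ∞]
  [-8, 12, 0, 15, -4]
  [13, ∞, 17, 0, 5]
  [-3, ∞, 10, 6, 0]
D(1):
  [0, 12, 17, ∞, 14]
  [16, 0, 18, -1, 30]
  [-8, 4, 0, 15, -4]
  [13, 25, 17, 0, 5]
  [-3, 9, 10, 6, 0]
D(2):
  [0, 12, 17, 11, 14]
  [16, 0, 18, -1, 30]
  [-8, 4, 0, 3, -4]
  [13, 25, 17, 0, 5]
  [-3, 9, 10, 6, 0]
D(3):
  [0, 12, 17, 11, 13]
  [10, 0, 18, -1, 14]
  [-8, 4, 0, 3, -4]
  [9, 21, 17, 0, 5]
  [-3, 9, 10, 6, 0]
D(4):
  [0, 12, 17, 11, 13]
  [8, 0, 16, -1, 4]
  [-8, 4, 0, 3, -4]
  [9, 21, 17, 0, 5]
  [-3, 9, 10, 6, 0]
D(5):
  [0, 12, 17, 11, 13]
  [1, 0, 14, -1, 4]
  [-8, 4, 0, 2, -4]
  [2, 14, 15, 0, 5]
  [-3, 9, 10, 6, 0]
Answer: W*[4][1] = 2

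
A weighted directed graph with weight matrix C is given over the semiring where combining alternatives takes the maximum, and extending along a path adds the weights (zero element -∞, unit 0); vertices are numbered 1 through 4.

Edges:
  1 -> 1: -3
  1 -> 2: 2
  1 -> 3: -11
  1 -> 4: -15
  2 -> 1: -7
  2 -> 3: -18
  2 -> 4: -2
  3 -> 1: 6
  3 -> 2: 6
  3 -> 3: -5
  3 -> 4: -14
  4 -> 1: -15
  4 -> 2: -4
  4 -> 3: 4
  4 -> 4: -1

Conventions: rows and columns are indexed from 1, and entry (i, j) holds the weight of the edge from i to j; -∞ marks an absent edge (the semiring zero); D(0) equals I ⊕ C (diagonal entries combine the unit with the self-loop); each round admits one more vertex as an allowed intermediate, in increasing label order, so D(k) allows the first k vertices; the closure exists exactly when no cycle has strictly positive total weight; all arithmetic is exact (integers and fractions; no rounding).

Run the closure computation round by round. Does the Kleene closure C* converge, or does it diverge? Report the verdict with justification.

D(0):
  [0, 2, -11, -15]
  [-7, 0, -18, -2]
  [6, 6, 0, -14]
  [-15, -4, 4, 0]
D(1):
  [0, 2, -11, -15]
  [-7, 0, -18, -2]
  [6, 8, 0, -9]
  [-15, -4, 4, 0]
D(2):
  [0, 2, -11, 0]
  [-7, 0, -18, -2]
  [6, 8, 0, 6]
  [-11, -4, 4, 0]
Detection: at round 3, diagonal entry (4, 4) turns strictly positive.
Key observation: the cycle 4->3->1->2->4 has total weight 4 + 6 + 2 + (-2), which is strictly positive.
Answer: DIVERGES — positive cycle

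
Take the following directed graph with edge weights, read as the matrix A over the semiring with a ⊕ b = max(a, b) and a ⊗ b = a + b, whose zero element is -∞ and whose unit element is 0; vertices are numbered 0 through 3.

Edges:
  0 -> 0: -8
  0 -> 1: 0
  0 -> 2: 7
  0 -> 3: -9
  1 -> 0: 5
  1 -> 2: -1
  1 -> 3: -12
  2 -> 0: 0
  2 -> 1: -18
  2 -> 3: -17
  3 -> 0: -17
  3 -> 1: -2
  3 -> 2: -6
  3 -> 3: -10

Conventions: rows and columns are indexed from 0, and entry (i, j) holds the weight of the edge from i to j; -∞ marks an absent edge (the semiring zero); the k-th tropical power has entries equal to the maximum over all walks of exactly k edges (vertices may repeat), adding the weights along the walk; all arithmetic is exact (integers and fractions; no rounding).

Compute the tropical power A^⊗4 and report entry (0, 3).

A^⊗2:
  [7, -8, -1, -10]
  [-1, 5, 12, -4]
  [-8, 0, 7, -9]
  [3, -12, -3, -14]
A^⊗3:
  [-1, 7, 14, -2]
  [12, -1, 6, -5]
  [7, -8, -1, -10]
  [-3, 3, 10, -6]
A^⊗4:
  [14, -1, 6, -3]
  [6, 12, 19, 3]
  [-1, 7, 14, -2]
  [10, -3, 4, -7]
Key observation: the optimum is the walk 0->2->0->2->3, with weight 7 + 0 + 7 + (-17) = -3.
Optimal value attained by: walk 0->2->0->2->3.
Answer: (A^⊗4)[0][3] = -3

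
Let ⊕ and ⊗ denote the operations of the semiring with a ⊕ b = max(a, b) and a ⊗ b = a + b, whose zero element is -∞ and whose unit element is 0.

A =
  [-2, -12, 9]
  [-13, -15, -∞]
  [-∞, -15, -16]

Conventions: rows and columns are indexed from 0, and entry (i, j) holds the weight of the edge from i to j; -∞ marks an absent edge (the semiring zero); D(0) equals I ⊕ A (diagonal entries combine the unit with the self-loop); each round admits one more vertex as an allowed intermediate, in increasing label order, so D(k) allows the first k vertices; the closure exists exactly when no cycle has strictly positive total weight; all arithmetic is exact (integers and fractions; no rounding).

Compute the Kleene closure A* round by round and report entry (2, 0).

D(0):
  [0, -12, 9]
  [-13, 0, -∞]
  [-∞, -15, 0]
D(1):
  [0, -12, 9]
  [-13, 0, -4]
  [-∞, -15, 0]
D(2):
  [0, -12, 9]
  [-13, 0, -4]
  [-28, -15, 0]
D(3):
  [0, -6, 9]
  [-13, 0, -4]
  [-28, -15, 0]
Answer: A*[2][0] = -28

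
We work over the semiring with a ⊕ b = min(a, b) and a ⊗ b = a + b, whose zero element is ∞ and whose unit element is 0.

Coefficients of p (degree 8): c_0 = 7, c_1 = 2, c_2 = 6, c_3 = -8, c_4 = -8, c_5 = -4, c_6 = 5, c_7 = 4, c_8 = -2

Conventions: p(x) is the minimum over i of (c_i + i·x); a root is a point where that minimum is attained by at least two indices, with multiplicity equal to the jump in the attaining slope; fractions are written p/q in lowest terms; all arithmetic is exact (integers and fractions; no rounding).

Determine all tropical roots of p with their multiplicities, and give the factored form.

hull edge (i=0, c=7) to (i=3, c=-8): slope -5, span 3
hull edge (i=3, c=-8) to (i=4, c=-8): slope 0, span 1
hull edge (i=4, c=-8) to (i=8, c=-2): slope 3/2, span 4
Factored form: p(x) = -2 ⊗ (x ⊕ (-3/2)) ⊗ (x ⊕ (-3/2)) ⊗ (x ⊕ (-3/2)) ⊗ (x ⊕ (-3/2)) ⊗ (x ⊕ 0) ⊗ (x ⊕ 5) ⊗ (x ⊕ 5) ⊗ (x ⊕ 5)
Answer: roots = -3/2 (mult 4), 0 (mult 1), 5 (mult 3)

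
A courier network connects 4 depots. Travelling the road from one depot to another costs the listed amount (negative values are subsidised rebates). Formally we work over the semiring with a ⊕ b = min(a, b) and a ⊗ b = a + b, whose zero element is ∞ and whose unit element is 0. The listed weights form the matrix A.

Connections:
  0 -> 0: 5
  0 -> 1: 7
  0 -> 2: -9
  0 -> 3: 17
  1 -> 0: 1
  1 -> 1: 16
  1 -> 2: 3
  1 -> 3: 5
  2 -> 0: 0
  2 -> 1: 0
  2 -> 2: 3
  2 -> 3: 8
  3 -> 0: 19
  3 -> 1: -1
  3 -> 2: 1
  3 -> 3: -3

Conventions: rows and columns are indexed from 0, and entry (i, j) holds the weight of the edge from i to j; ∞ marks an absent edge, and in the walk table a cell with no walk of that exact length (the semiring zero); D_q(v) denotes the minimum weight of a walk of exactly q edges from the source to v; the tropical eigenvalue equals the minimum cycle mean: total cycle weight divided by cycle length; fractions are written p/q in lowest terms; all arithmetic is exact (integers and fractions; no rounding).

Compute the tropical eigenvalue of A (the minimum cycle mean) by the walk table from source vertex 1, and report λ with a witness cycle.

q=0: [∞, 0, ∞, ∞]
q=1: [1, 16, 3, 5]
q=2: [3, 3, -8, 2]
q=3: [-8, -8, -6, -1]
q=4: [-7, -6, -17, -4]
Optimal cycle mean attained by: cycle 0->2->0, total (-9) + 0, length 2.
Answer: λ = -9/2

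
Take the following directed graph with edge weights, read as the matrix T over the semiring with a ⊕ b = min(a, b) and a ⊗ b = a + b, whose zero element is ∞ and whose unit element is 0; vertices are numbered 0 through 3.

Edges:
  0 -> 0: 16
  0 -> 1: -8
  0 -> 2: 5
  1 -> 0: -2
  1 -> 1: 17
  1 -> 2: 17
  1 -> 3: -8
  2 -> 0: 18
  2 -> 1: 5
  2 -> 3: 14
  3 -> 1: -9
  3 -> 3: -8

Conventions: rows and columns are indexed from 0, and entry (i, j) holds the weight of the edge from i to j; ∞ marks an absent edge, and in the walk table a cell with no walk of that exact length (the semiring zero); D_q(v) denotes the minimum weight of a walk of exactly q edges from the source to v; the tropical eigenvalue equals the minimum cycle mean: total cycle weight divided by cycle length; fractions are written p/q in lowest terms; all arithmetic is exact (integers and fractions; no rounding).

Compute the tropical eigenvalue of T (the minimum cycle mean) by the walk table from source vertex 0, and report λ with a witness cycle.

q=0: [0, ∞, ∞, ∞]
q=1: [16, -8, 5, ∞]
q=2: [-10, 8, 9, -16]
q=3: [6, -25, -5, -24]
q=4: [-27, -33, -8, -33]
Optimal cycle mean attained by: cycle 1->3->1, total (-8) + (-9), length 2.
Answer: λ = -17/2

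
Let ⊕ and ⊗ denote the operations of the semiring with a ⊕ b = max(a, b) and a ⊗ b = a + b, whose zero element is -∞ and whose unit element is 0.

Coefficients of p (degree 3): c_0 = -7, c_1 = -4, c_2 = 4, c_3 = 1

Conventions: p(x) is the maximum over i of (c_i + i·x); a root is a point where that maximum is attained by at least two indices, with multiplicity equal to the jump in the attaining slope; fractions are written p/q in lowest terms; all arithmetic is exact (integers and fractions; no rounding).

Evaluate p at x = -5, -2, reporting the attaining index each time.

p(-5) = max(-7+0·(-5)=-7, -4+1·(-5)=-9, 4+2·(-5)=-6, 1+3·(-5)=-14) = -6 (attained by i=2)
p(-2) = max(-7+0·(-2)=-7, -4+1·(-2)=-6, 4+2·(-2)=0, 1+3·(-2)=-5) = 0 (attained by i=2)
Answer: p(-5) = -6; p(-2) = 0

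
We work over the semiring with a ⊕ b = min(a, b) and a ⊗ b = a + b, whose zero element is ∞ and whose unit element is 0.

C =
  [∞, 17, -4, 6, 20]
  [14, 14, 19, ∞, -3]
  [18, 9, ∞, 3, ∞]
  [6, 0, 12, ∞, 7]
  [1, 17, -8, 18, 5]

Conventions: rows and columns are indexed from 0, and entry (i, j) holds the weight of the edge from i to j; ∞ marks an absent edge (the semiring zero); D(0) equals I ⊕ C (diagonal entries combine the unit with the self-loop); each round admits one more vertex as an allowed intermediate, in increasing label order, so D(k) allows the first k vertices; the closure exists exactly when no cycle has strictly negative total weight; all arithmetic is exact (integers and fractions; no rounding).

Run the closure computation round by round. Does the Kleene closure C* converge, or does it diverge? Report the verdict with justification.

D(0):
  [0, 17, -4, 6, 20]
  [14, 0, 19, ∞, -3]
  [18, 9, 0, 3, ∞]
  [6, 0, 12, 0, 7]
  [1, 17, -8, 18, 0]
D(1):
  [0, 17, -4, 6, 20]
  [14, 0, 10, 20, -3]
  [18, 9, 0, 3, 38]
  [6, 0, 2, 0, 7]
  [1, 17, -8, 7, 0]
D(2):
  [0, 17, -4, 6, 14]
  [14, 0, 10, 20, -3]
  [18, 9, 0, 3, 6]
  [6, 0, 2, 0, -3]
  [1, 17, -8, 7, 0]
Detection: at round 3, diagonal entry (4, 4) turns strictly negative.
Key observation: the cycle 4->2->1->4 has total weight (-8) + 9 + (-3), which is strictly negative.
Answer: DIVERGES — negative cycle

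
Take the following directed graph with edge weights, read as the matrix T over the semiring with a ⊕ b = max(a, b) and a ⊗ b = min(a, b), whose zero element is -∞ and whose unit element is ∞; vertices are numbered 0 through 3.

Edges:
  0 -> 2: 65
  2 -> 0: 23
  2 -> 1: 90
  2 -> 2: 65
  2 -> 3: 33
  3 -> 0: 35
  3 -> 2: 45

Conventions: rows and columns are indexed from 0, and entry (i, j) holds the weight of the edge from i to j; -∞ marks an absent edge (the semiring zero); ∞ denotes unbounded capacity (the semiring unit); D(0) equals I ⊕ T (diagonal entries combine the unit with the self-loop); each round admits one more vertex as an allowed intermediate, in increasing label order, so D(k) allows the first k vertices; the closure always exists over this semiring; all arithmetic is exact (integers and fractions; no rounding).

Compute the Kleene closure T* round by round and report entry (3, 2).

D(0):
  [∞, -∞, 65, -∞]
  [-∞, ∞, -∞, -∞]
  [23, 90, ∞, 33]
  [35, -∞, 45, ∞]
D(1):
  [∞, -∞, 65, -∞]
  [-∞, ∞, -∞, -∞]
  [23, 90, ∞, 33]
  [35, -∞, 45, ∞]
D(2):
  [∞, -∞, 65, -∞]
  [-∞, ∞, -∞, -∞]
  [23, 90, ∞, 33]
  [35, -∞, 45, ∞]
D(3):
  [∞, 65, 65, 33]
  [-∞, ∞, -∞, -∞]
  [23, 90, ∞, 33]
  [35, 45, 45, ∞]
D(4):
  [∞, 65, 65, 33]
  [-∞, ∞, -∞, -∞]
  [33, 90, ∞, 33]
  [35, 45, 45, ∞]
Answer: T*[3][2] = 45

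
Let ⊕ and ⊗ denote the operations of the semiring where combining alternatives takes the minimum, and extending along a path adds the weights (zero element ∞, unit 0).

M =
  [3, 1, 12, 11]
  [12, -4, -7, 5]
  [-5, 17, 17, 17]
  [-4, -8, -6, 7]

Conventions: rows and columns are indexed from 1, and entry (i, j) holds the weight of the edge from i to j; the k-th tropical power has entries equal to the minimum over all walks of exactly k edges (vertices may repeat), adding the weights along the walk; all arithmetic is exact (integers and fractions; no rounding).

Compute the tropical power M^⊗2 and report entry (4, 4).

M^⊗2:
  [6, -3, -6, 6]
  [-12, -8, -11, 1]
  [-2, -4, 7, 6]
  [-11, -12, -15, -3]
Key observation: the optimum is the walk 4->2->4, with weight (-8) + 5 = -3.
Optimal value attained by: walk 4->2->4.
Answer: (M^⊗2)[4][4] = -3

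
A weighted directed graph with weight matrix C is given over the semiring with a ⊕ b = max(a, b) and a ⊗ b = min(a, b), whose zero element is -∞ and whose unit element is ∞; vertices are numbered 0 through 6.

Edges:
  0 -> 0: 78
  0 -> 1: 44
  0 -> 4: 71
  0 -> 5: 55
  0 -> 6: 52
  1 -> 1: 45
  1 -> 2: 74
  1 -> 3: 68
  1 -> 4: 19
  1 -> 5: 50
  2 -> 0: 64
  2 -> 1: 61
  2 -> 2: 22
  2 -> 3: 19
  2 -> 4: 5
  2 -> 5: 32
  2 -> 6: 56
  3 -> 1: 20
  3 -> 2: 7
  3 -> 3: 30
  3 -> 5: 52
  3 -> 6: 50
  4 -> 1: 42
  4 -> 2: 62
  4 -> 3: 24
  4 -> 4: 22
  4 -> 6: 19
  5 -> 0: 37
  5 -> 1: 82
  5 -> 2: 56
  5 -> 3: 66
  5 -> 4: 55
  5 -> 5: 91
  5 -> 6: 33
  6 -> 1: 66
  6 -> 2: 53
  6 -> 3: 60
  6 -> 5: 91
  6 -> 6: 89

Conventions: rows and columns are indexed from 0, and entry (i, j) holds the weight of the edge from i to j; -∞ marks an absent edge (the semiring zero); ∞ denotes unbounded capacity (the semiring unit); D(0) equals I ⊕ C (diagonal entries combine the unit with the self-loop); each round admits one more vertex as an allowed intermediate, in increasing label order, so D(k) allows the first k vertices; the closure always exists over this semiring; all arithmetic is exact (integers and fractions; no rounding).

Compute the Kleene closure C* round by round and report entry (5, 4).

D(0):
  [∞, 44, -∞, -∞, 71, 55, 52]
  [-∞, ∞, 74, 68, 19, 50, -∞]
  [64, 61, ∞, 19, 5, 32, 56]
  [-∞, 20, 7, ∞, -∞, 52, 50]
  [-∞, 42, 62, 24, ∞, -∞, 19]
  [37, 82, 56, 66, 55, ∞, 33]
  [-∞, 66, 53, 60, -∞, 91, ∞]
D(1):
  [∞, 44, -∞, -∞, 71, 55, 52]
  [-∞, ∞, 74, 68, 19, 50, -∞]
  [64, 61, ∞, 19, 64, 55, 56]
  [-∞, 20, 7, ∞, -∞, 52, 50]
  [-∞, 42, 62, 24, ∞, -∞, 19]
  [37, 82, 56, 66, 55, ∞, 37]
  [-∞, 66, 53, 60, -∞, 91, ∞]
D(2):
  [∞, 44, 44, 44, 71, 55, 52]
  [-∞, ∞, 74, 68, 19, 50, -∞]
  [64, 61, ∞, 61, 64, 55, 56]
  [-∞, 20, 20, ∞, 19, 52, 50]
  [-∞, 42, 62, 42, ∞, 42, 19]
  [37, 82, 74, 68, 55, ∞, 37]
  [-∞, 66, 66, 66, 19, 91, ∞]
D(3):
  [∞, 44, 44, 44, 71, 55, 52]
  [64, ∞, 74, 68, 64, 55, 56]
  [64, 61, ∞, 61, 64, 55, 56]
  [20, 20, 20, ∞, 20, 52, 50]
  [62, 61, 62, 61, ∞, 55, 56]
  [64, 82, 74, 68, 64, ∞, 56]
  [64, 66, 66, 66, 64, 91, ∞]
D(4):
  [∞, 44, 44, 44, 71, 55, 52]
  [64, ∞, 74, 68, 64, 55, 56]
  [64, 61, ∞, 61, 64, 55, 56]
  [20, 20, 20, ∞, 20, 52, 50]
  [62, 61, 62, 61, ∞, 55, 56]
  [64, 82, 74, 68, 64, ∞, 56]
  [64, 66, 66, 66, 64, 91, ∞]
D(5):
  [∞, 61, 62, 61, 71, 55, 56]
  [64, ∞, 74, 68, 64, 55, 56]
  [64, 61, ∞, 61, 64, 55, 56]
  [20, 20, 20, ∞, 20, 52, 50]
  [62, 61, 62, 61, ∞, 55, 56]
  [64, 82, 74, 68, 64, ∞, 56]
  [64, 66, 66, 66, 64, 91, ∞]
D(6):
  [∞, 61, 62, 61, 71, 55, 56]
  [64, ∞, 74, 68, 64, 55, 56]
  [64, 61, ∞, 61, 64, 55, 56]
  [52, 52, 52, ∞, 52, 52, 52]
  [62, 61, 62, 61, ∞, 55, 56]
  [64, 82, 74, 68, 64, ∞, 56]
  [64, 82, 74, 68, 64, 91, ∞]
D(7):
  [∞, 61, 62, 61, 71, 56, 56]
  [64, ∞, 74, 68, 64, 56, 56]
  [64, 61, ∞, 61, 64, 56, 56]
  [52, 52, 52, ∞, 52, 52, 52]
  [62, 61, 62, 61, ∞, 56, 56]
  [64, 82, 74, 68, 64, ∞, 56]
  [64, 82, 74, 68, 64, 91, ∞]
Answer: C*[5][4] = 64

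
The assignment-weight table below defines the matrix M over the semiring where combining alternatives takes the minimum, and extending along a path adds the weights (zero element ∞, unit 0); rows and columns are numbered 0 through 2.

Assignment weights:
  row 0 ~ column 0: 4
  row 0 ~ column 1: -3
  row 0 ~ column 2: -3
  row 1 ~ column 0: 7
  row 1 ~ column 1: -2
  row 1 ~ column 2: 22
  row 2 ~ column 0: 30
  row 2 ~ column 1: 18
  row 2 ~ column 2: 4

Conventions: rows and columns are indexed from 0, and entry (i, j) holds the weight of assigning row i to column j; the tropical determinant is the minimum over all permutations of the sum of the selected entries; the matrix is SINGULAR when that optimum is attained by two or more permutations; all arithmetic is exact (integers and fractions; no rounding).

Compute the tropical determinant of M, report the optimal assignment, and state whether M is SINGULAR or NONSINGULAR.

σ = (0, 1, 2): 4 + (-2) + 4 = 6
σ = (0, 2, 1): 4 + 22 + 18 = 44
σ = (1, 0, 2): (-3) + 7 + 4 = 8
σ = (1, 2, 0): (-3) + 22 + 30 = 49
σ = (2, 0, 1): (-3) + 7 + 18 = 22
σ = (2, 1, 0): (-3) + (-2) + 30 = 25
Optimal value attained by: σ = (0, 1, 2).
Answer: det⊕(M) = 6; verdict: NONSINGULAR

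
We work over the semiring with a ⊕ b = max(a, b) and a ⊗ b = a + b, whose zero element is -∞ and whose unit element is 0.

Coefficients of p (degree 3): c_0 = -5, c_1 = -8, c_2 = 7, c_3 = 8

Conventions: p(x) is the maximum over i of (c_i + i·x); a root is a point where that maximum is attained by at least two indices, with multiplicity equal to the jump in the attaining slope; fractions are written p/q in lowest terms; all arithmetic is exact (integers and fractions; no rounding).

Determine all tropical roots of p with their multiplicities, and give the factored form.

hull edge (i=0, c=-5) to (i=2, c=7): slope 6, span 2
hull edge (i=2, c=7) to (i=3, c=8): slope 1, span 1
Factored form: p(x) = 8 ⊗ (x ⊕ (-6)) ⊗ (x ⊕ (-6)) ⊗ (x ⊕ (-1))
Answer: roots = -6 (mult 2), -1 (mult 1)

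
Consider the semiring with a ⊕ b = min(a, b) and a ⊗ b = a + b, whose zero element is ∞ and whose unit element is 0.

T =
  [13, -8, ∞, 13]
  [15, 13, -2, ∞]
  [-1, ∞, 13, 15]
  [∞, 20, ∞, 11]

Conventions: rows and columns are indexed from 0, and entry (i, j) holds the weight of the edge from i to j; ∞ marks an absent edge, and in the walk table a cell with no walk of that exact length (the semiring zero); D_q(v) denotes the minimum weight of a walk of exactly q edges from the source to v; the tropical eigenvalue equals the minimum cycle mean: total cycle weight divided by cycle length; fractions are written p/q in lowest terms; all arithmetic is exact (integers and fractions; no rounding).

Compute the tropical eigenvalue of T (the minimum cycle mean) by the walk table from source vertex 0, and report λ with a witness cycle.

q=0: [0, ∞, ∞, ∞]
q=1: [13, -8, ∞, 13]
q=2: [7, 5, -10, 24]
q=3: [-11, -1, 3, 5]
q=4: [2, -19, -3, 2]
Optimal cycle mean attained by: cycle 0->1->2->0, total (-8) + (-2) + (-1), length 3.
Answer: λ = -11/3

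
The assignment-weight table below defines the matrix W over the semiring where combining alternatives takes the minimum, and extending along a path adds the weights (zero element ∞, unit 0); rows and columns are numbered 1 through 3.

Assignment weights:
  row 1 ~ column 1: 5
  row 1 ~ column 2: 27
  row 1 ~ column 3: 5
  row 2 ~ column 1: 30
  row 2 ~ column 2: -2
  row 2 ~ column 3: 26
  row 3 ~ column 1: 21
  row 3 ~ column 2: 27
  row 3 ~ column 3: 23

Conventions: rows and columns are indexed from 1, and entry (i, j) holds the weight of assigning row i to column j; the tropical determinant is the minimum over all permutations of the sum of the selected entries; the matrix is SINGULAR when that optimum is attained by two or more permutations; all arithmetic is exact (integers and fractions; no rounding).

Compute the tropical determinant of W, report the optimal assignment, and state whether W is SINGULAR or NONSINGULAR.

σ = (1, 2, 3): 5 + (-2) + 23 = 26
σ = (1, 3, 2): 5 + 26 + 27 = 58
σ = (2, 1, 3): 27 + 30 + 23 = 80
σ = (2, 3, 1): 27 + 26 + 21 = 74
σ = (3, 1, 2): 5 + 30 + 27 = 62
σ = (3, 2, 1): 5 + (-2) + 21 = 24
Optimal value attained by: σ = (3, 2, 1).
Answer: det⊕(W) = 24; verdict: NONSINGULAR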